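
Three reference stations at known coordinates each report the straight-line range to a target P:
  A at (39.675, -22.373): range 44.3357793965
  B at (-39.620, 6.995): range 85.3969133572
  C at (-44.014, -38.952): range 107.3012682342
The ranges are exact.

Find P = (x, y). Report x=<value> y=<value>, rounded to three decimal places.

eq1: (x − 39.675)² + (y + 22.373)² = 44.3357793965²
eq2: (x + 39.620)² + (y − 6.995)² = 85.3969133572²
eq3: (x + 44.014)² + (y + 38.952)² = 107.3012682342²
eq2−eq3, eq2−eq1 (x²,y² cancel):
  -8.788·x − 91.894·y = -2385.113279
  158.590·x − 58.736·y = 5782.953805
det = -8.788·-58.736 − -91.894·158.590 = 15089.641428
x = (-2385.113279·-58.736 − -91.894·5782.953805) / 15089.641428 = 44.501440
y = (-8.788·5782.953805 − -2385.113279·158.590) / 15089.641428 = 21.699291

x=44.501 y=21.699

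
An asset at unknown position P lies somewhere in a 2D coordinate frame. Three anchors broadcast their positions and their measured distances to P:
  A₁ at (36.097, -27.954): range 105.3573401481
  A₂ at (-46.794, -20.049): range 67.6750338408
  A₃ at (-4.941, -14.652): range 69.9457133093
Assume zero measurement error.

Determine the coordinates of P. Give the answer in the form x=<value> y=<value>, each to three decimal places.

eq1: (x − 36.097)² + (y + 27.954)² = 105.3573401481²
eq2: (x + 46.794)² + (y + 20.049)² = 67.6750338408²
eq3: (x + 4.941)² + (y + 14.652)² = 69.9457133093²
eq1−eq3, eq1−eq2 (x²,y² cancel):
  -82.076·x + 26.604·y = 4362.441373
  -165.782·x + 15.810·y = 7027.480230
det = -82.076·15.810 − 26.604·-165.782 = 3112.842768
x = (4362.441373·15.810 − 26.604·7027.480230) / 3112.842768 = -37.903902
y = (-82.076·7027.480230 − 4362.441373·-165.782) / 3112.842768 = 47.039571

x=-37.904 y=47.040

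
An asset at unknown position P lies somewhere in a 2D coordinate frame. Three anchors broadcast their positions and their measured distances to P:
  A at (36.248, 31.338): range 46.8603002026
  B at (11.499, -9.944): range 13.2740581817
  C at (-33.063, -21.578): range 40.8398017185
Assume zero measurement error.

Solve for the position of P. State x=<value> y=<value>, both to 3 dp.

eq1: (x − 36.248)² + (y − 31.338)² = 46.8603002026²
eq2: (x − 11.499)² + (y + 9.944)² = 13.2740581817²
eq3: (x + 33.063)² + (y + 21.578)² = 40.8398017185²
eq3−eq2, eq3−eq1 (x²,y² cancel):
  89.124·x + 23.268·y = 164.026868
  138.622·x + 105.832·y = 209.217364
det = 89.124·105.832 − 23.268·138.622 = 6206.714472
x = (164.026868·105.832 − 23.268·209.217364) / 6206.714472 = 2.012534
y = (89.124·209.217364 − 164.026868·138.622) / 6206.714472 = -0.659196

x=2.013 y=-0.659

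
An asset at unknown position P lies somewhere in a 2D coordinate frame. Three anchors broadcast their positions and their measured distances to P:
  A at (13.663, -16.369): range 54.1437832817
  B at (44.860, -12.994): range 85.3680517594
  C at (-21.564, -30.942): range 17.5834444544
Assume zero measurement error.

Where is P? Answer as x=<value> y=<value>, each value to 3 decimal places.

eq1: (x − 13.663)² + (y + 16.369)² = 54.1437832817²
eq2: (x − 44.860)² + (y + 12.994)² = 85.3680517594²
eq3: (x + 21.564)² + (y + 30.942)² = 17.5834444544²
eq3−eq1, eq3−eq2 (x²,y² cancel):
  70.454·x + 29.146·y = -3590.163479
  132.848·x + 35.896·y = -6219.676566
det = 70.454·35.896 − 29.146·132.848 = -1342.971024
x = (-3590.163479·35.896 − 29.146·-6219.676566) / -1342.971024 = -39.022573
y = (70.454·-6219.676566 − -3590.163479·132.848) / -1342.971024 = -28.850172

x=-39.023 y=-28.850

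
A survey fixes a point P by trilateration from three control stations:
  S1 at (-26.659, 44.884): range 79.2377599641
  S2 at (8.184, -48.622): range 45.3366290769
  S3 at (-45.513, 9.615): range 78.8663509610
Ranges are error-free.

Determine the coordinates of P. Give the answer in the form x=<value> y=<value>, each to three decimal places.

eq1: (x + 26.659)² + (y − 44.884)² = 79.2377599641²
eq2: (x − 8.184)² + (y + 48.622)² = 45.3366290769²
eq3: (x + 45.513)² + (y − 9.615)² = 78.8663509610²
eq2−eq3, eq2−eq1 (x²,y² cancel):
  -107.394·x + 116.474·y = -4431.686724
  -69.686·x + 187.012·y = -3929.013671
det = -107.394·187.012 − 116.474·-69.686 = -11967.359564
x = (-4431.686724·187.012 − 116.474·-3929.013671) / -11967.359564 = 31.013580
y = (-107.394·-3929.013671 − -4431.686724·-69.686) / -11967.359564 = -9.452877

x=31.014 y=-9.453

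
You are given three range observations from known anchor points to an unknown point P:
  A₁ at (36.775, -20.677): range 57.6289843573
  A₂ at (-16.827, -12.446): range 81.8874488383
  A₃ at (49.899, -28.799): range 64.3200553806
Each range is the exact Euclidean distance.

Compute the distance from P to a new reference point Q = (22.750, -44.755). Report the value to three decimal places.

84.628

eq1: (x − 36.775)² + (y + 20.677)² = 57.6289843573²
eq2: (x + 16.827)² + (y + 12.446)² = 81.8874488383²
eq3: (x − 49.899)² + (y + 28.799)² = 64.3200553806²
eq1−eq3, eq1−eq2 (x²,y² cancel):
  26.248·x − 16.244·y = 723.383962
  -107.204·x + 16.462·y = -4726.342548
det = 26.248·16.462 − -16.244·-107.204 = -1309.327200
x = (723.383962·16.462 − -16.244·-4726.342548) / -1309.327200 = 49.541751
y = (26.248·-4726.342548 − 723.383962·-107.204) / -1309.327200 = 35.520063
|P − Q| = √((49.541751 − 22.750)² + (35.520063 − -44.755)²) = 84.627913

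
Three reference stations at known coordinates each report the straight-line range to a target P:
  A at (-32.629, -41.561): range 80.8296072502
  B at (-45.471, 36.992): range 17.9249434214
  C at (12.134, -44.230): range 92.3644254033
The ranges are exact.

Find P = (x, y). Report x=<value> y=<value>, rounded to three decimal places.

eq1: (x + 32.629)² + (y + 41.561)² = 80.8296072502²
eq2: (x + 45.471)² + (y − 36.992)² = 17.9249434214²
eq3: (x − 12.134)² + (y + 44.230)² = 92.3644254033²
eq1−eq2, eq1−eq3 (x²,y² cancel):
  -25.684·x + 157.106·y = 6856.173355
  89.526·x − 5.338·y = -2686.203178
det = -25.684·-5.338 − 157.106·89.526 = -13927.970564
x = (6856.173355·-5.338 − 157.106·-2686.203178) / -13927.970564 = -27.672401
y = (-25.684·-2686.203178 − 6856.173355·89.526) / -13927.970564 = 39.116491

x=-27.672 y=39.116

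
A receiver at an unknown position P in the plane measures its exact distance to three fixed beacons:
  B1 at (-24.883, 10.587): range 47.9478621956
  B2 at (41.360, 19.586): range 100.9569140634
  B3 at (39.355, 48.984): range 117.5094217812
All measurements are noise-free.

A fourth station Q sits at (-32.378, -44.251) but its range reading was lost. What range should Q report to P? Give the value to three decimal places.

eq1: (x + 24.883)² + (y − 10.587)² = 47.9478621956²
eq2: (x − 41.360)² + (y − 19.586)² = 100.9569140634²
eq3: (x − 39.355)² + (y − 48.984)² = 117.5094217812²
eq1−eq3, eq1−eq2 (x²,y² cancel):
  128.476·x + 76.794·y = -8292.466695
  132.486·x + 17.998·y = -6530.288270
det = 128.476·17.998 − 76.794·132.486 = -7861.818836
x = (-8292.466695·17.998 − 76.794·-6530.288270) / -7861.818836 = -44.803772
y = (128.476·-6530.288270 − -8292.466695·132.486) / -7861.818836 = -33.026763
|P − Q| = √((-44.803772 − -32.378)² + (-33.026763 − -44.251)²) = 16.744650

16.745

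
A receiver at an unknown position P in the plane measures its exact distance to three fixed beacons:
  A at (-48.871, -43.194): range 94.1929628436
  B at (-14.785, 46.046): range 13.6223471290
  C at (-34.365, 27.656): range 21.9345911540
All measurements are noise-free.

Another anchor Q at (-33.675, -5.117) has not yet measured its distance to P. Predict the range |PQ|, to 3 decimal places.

eq1: (x + 48.871)² + (y + 43.194)² = 94.1929628436²
eq2: (x + 14.785)² + (y − 46.046)² = 13.6223471290²
eq3: (x + 34.365)² + (y − 27.656)² = 21.9345911540²
eq1−eq3, eq1−eq2 (x²,y² cancel):
  29.012·x + 141.700·y = 6082.899244
  68.172·x + 178.480·y = 6771.479972
det = 29.012·178.480 − 141.700·68.172 = -4481.910640
x = (6082.899244·178.480 − 141.700·6771.479972) / -4481.910640 = -28.148072
y = (29.012·6771.479972 − 6082.899244·68.172) / -4481.910640 = 48.691116
|P − Q| = √((-28.148072 − -33.675)² + (48.691116 − -5.117)²) = 54.091222

54.091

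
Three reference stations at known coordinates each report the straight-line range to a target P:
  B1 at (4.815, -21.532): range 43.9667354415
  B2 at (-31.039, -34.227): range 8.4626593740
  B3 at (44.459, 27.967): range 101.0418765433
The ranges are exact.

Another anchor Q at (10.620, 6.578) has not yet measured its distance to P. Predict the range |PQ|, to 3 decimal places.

61.082

eq1: (x − 4.815)² + (y + 21.532)² = 43.9667354415²
eq2: (x + 31.039)² + (y + 34.227)² = 8.4626593740²
eq3: (x − 44.459)² + (y − 27.967)² = 101.0418765433²
eq2−eq3, eq2−eq1 (x²,y² cancel):
  150.996·x + 124.388·y = -9513.995492
  71.708·x + 25.390·y = -3509.553023
det = 150.996·25.390 − 124.388·71.708 = -5085.826264
x = (-9513.995492·25.390 − 124.388·-3509.553023) / -5085.826264 = -38.339087
y = (150.996·-3509.553023 − -9513.995492·71.708) / -5085.826264 = -29.946190
|P − Q| = √((-38.339087 − 10.620)² + (-29.946190 − 6.578)²) = 61.081983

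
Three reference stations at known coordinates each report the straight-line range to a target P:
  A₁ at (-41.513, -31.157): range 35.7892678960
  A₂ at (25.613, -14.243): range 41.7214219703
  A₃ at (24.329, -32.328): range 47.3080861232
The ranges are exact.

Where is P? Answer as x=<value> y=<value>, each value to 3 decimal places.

eq1: (x + 41.513)² + (y + 31.157)² = 35.7892678960²
eq2: (x − 25.613)² + (y + 14.243)² = 41.7214219703²
eq3: (x − 24.329)² + (y + 32.328)² = 47.3080861232²
eq2−eq3, eq2−eq1 (x²,y² cancel):
  -2.568·x − 36.170·y = 280.733046
  -134.252·x − 33.828·y = 2295.004355
det = -2.568·-33.828 − -36.170·-134.252 = -4769.024536
x = (280.733046·-33.828 − -36.170·2295.004355) / -4769.024536 = -15.414823
y = (-2.568·2295.004355 − 280.733046·-134.252) / -4769.024536 = -6.667066

x=-15.415 y=-6.667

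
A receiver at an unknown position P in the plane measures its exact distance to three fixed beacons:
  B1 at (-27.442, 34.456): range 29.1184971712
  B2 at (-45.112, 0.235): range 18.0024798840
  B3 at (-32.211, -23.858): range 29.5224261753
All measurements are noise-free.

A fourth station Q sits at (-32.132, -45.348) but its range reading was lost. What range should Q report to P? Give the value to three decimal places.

50.869

eq1: (x + 27.442)² + (y − 34.456)² = 29.1184971712²
eq2: (x + 45.112)² + (y − 0.235)² = 18.0024798840²
eq3: (x + 32.211)² + (y + 23.858)² = 29.5224261753²
eq1−eq3, eq1−eq2 (x²,y² cancel):
  -9.538·x − 116.628·y = -357.213385
  -35.340·x − 68.442·y = 618.666065
det = -9.538·-68.442 − -116.628·-35.340 = -3468.833724
x = (-357.213385·-68.442 − -116.628·618.666065) / -3468.833724 = -27.848606
y = (-9.538·618.666065 − -357.213385·-35.340) / -3468.833724 = 5.340342
|P − Q| = √((-27.848606 − -32.132)² + (5.340342 − -45.348)²) = 50.869003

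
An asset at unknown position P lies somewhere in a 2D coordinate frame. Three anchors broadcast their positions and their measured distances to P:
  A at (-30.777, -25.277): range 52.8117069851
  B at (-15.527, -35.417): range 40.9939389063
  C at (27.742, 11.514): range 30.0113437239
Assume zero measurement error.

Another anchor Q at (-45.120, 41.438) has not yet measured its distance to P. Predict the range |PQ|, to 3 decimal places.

eq1: (x + 30.777)² + (y + 25.277)² = 52.8117069851²
eq2: (x + 15.527)² + (y + 35.417)² = 40.9939389063²
eq3: (x − 27.742)² + (y − 11.514)² = 30.0113437239²
eq2−eq3, eq2−eq1 (x²,y² cancel):
  86.538·x + 93.862·y = 186.561417
  -30.500·x + 20.280·y = -1017.874528
det = 86.538·20.280 − 93.862·-30.500 = 4617.781640
x = (186.561417·20.280 − 93.862·-1017.874528) / 4617.781640 = 21.508857
y = (86.538·-1017.874528 − 186.561417·-30.500) / 4617.781640 = -17.842919
|P − Q| = √((21.508857 − -45.120)² + (-17.842919 − 41.438)²) = 89.183137

89.183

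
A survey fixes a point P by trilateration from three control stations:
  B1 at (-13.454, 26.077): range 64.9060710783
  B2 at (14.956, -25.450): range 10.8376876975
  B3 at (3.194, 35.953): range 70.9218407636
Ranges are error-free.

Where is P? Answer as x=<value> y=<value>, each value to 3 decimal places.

x=9.315 y=-34.704

eq1: (x + 13.454)² + (y − 26.077)² = 64.9060710783²
eq2: (x − 14.956)² + (y + 25.450)² = 10.8376876975²
eq3: (x − 3.194)² + (y − 35.953)² = 70.9218407636²
eq3−eq1, eq3−eq2 (x²,y² cancel):
  -33.296·x − 19.752·y = 375.309634
  23.524·x − 122.806·y = 4481.016614
det = -33.296·-122.806 − -19.752·23.524 = 4553.594624
x = (375.309634·-122.806 − -19.752·4481.016614) / 4553.594624 = 9.315446
y = (-33.296·4481.016614 − 375.309634·23.524) / 4553.594624 = -34.704168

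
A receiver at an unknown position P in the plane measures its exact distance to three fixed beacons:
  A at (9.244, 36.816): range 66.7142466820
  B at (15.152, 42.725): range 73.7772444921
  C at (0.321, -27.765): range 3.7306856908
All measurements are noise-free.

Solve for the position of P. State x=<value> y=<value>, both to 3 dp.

eq1: (x − 9.244)² + (y − 36.816)² = 66.7142466820²
eq2: (x − 15.152)² + (y − 42.725)² = 73.7772444921²
eq3: (x − 0.321)² + (y + 27.765)² = 3.7306856908²
eq3−eq1, eq3−eq2 (x²,y² cancel):
  17.846·x + 129.162·y = -3767.001569
  29.662·x + 140.980·y = -4145.153326
det = 17.846·140.980 − 129.162·29.662 = -1315.274164
x = (-3767.001569·140.980 − 129.162·-4145.153326) / -1315.274164 = -3.287841
y = (17.846·-4145.153326 − -3767.001569·29.662) / -1315.274164 = -28.710664

x=-3.288 y=-28.711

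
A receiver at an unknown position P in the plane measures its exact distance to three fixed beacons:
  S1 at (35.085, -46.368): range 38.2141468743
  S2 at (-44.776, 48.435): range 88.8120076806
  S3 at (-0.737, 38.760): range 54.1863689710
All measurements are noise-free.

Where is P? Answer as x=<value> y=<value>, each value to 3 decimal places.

x=21.546 y=-10.633

eq1: (x − 35.085)² + (y + 46.368)² = 38.2141468743²
eq2: (x + 44.776)² + (y − 48.435)² = 88.8120076806²
eq3: (x + 0.737)² + (y − 38.760)² = 54.1863689710²
eq1−eq2, eq1−eq3 (x²,y² cancel):
  -159.722·x + 189.606·y = -5457.360935
  -71.644·x + 170.256·y = -3353.909441
det = -159.722·170.256 − 189.606·-71.644 = -13609.496568
x = (-5457.360935·170.256 − 189.606·-3353.909441) / -13609.496568 = 21.545771
y = (-159.722·-3353.909441 − -5457.360935·-71.644) / -13609.496568 = -10.632719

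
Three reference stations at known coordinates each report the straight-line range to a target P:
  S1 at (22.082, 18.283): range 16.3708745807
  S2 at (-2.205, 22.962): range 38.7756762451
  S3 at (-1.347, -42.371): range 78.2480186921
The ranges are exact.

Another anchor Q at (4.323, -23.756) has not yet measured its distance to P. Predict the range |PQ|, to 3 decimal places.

59.346

eq1: (x − 22.082)² + (y − 18.283)² = 16.3708745807²
eq2: (x + 2.205)² + (y − 22.962)² = 38.7756762451²
eq3: (x + 1.347)² + (y + 42.371)² = 78.2480186921²
eq2−eq1, eq2−eq3 (x²,y² cancel):
  48.574·x − 9.358·y = 1525.314878
  1.716·x − 130.666·y = -3354.198780
det = 48.574·-130.666 − -9.358·1.716 = -6330.911956
x = (1525.314878·-130.666 − -9.358·-3354.198780) / -6330.911956 = 36.439519
y = (48.574·-3354.198780 − 1525.314878·1.716) / -6330.911956 = 26.148570
|P − Q| = √((36.439519 − 4.323)² + (26.148570 − -23.756)²) = 59.345908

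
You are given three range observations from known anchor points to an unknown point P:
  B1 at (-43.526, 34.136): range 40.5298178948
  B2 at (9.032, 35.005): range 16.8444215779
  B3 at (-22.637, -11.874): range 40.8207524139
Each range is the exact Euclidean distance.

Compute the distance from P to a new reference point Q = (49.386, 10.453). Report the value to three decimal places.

eq1: (x + 43.526)² + (y − 34.136)² = 40.5298178948²
eq2: (x − 9.032)² + (y − 35.005)² = 16.8444215779²
eq3: (x + 22.637)² + (y + 11.874)² = 40.8207524139²
eq3−eq2, eq3−eq1 (x²,y² cancel):
  63.338·x + 93.758·y = 2036.100693
  -41.778·x + 92.020·y = 2430.021216
det = 63.338·92.020 − 93.758·-41.778 = 9745.384484
x = (2036.100693·92.020 − 93.758·2430.021216) / 9745.384484 = -4.152934
y = (63.338·2430.021216 − 2036.100693·-41.778) / 9745.384484 = 24.522060
|P − Q| = √((-4.152934 − 49.386)² + (24.522060 − 10.453)²) = 55.356625

55.357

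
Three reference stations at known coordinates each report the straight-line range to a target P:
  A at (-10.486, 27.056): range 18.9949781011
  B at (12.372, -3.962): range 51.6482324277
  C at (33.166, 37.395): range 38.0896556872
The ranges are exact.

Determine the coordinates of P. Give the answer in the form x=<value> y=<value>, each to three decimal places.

x=-4.163 y=44.968

eq1: (x + 10.486)² + (y − 27.056)² = 18.9949781011²
eq2: (x − 12.372)² + (y + 3.962)² = 51.6482324277²
eq3: (x − 33.166)² + (y − 37.395)² = 38.0896556872²
eq3−eq2, eq3−eq1 (x²,y² cancel):
  -41.588·x − 82.714·y = -3546.323796
  -87.304·x − 20.678·y = -566.373572
det = -41.588·-20.678 − -82.714·-87.304 = -6361.306392
x = (-3546.323796·-20.678 − -82.714·-566.373572) / -6361.306392 = -4.163274
y = (-41.588·-566.373572 − -3546.323796·-87.304) / -6361.306392 = 44.967793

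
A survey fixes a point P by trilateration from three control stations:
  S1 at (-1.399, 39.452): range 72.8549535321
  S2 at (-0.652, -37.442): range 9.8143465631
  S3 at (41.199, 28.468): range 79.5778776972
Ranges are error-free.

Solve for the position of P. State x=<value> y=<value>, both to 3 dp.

eq1: (x + 1.399)² + (y − 39.452)² = 72.8549535321²
eq2: (x + 0.652)² + (y + 37.442)² = 9.8143465631²
eq3: (x − 41.199)² + (y − 28.468)² = 79.5778776972²
eq3−eq1, eq3−eq2 (x²,y² cancel):
  -85.196·x + 21.968·y = 75.427245
  -83.702·x − 131.820·y = 5130.861063
det = -85.196·-131.820 − 21.968·-83.702 = 13069.302256
x = (75.427245·-131.820 − 21.968·5130.861063) / 13069.302256 = -9.385166
y = (-85.196·5130.861063 − 75.427245·-83.702) / 13069.302256 = -32.963920

x=-9.385 y=-32.964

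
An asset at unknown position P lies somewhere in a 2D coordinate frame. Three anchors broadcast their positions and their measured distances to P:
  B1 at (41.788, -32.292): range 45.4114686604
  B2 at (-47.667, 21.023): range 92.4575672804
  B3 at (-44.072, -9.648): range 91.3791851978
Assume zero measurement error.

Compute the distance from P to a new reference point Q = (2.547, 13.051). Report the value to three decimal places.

eq1: (x − 41.788)² + (y + 32.292)² = 45.4114686604²
eq2: (x + 47.667)² + (y − 21.023)² = 92.4575672804²
eq3: (x + 44.072)² + (y + 9.648)² = 91.3791851978²
eq1−eq2, eq1−eq3 (x²,y² cancel):
  -178.910·x + 106.630·y = -6561.101052
  -171.720·x + 45.288·y = -7041.539122
det = -178.910·45.288 − 106.630·-171.720 = 10208.027520
x = (-6561.101052·45.288 − 106.630·-7041.539122) / 10208.027520 = 44.445430
y = (-178.910·-7041.539122 − -6561.101052·-171.720) / 10208.027520 = 13.041647
|P − Q| = √((44.445430 − 2.547)² + (13.041647 − 13.051)²) = 41.898431

41.898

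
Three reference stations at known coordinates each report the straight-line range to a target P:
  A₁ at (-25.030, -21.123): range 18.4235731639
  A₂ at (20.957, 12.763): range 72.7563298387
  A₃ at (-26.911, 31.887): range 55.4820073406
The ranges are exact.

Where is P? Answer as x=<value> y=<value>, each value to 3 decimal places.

x=-43.454 y=-21.071

eq1: (x + 25.030)² + (y + 21.123)² = 18.4235731639²
eq2: (x − 20.957)² + (y − 12.763)² = 72.7563298387²
eq3: (x + 26.911)² + (y − 31.887)² = 55.4820073406²
eq1−eq2, eq1−eq3 (x²,y² cancel):
  91.974·x + 67.772·y = -5424.647494
  -3.762·x + 106.020·y = -2070.524429
det = 91.974·106.020 − 67.772·-3.762 = 10006.041744
x = (-5424.647494·106.020 − 67.772·-2070.524429) / 10006.041744 = -43.453501
y = (91.974·-2070.524429 − -5424.647494·-3.762) / 10006.041744 = -21.071463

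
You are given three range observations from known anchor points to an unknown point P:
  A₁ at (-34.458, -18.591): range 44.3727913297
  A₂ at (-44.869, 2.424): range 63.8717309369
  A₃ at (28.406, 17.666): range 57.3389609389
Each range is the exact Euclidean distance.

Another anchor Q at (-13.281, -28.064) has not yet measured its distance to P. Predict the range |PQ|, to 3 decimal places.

eq1: (x + 34.458)² + (y + 18.591)² = 44.3727913297²
eq2: (x + 44.869)² + (y − 2.424)² = 63.8717309369²
eq3: (x − 28.406)² + (y − 17.666)² = 57.3389609389²
eq2−eq1, eq2−eq3 (x²,y² cancel):
  20.822·x − 42.030·y = 1624.529510
  146.550·x + 30.484·y = -108.272974
det = 20.822·30.484 − -42.030·146.550 = 6794.234348
x = (1624.529510·30.484 − -42.030·-108.272974) / 6794.234348 = 6.619060
y = (20.822·-108.272974 − 1624.529510·146.550) / 6794.234348 = -35.372530
|P − Q| = √((6.619060 − -13.281)² + (-35.372530 − -28.064)²) = 21.199693

21.200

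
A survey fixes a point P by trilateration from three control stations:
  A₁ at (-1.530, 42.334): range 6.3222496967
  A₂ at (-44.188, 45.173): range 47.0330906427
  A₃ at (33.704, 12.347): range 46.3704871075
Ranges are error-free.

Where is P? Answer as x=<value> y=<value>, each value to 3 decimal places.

eq1: (x + 1.530)² + (y − 42.334)² = 6.3222496967²
eq2: (x + 44.188)² + (y − 45.173)² = 47.0330906427²
eq3: (x − 33.704)² + (y − 12.347)² = 46.3704871075²
eq2−eq3, eq2−eq1 (x²,y² cancel):
  155.784·x − 65.652·y = -2642.881707
  85.316·x − 5.678·y = -26.530043
det = 155.784·-5.678 − -65.652·85.316 = 4716.624480
x = (-2642.881707·-5.678 − -65.652·-26.530043) / 4716.624480 = 2.812293
y = (155.784·-26.530043 − -2642.881707·85.316) / 4716.624480 = 46.929142

x=2.812 y=46.929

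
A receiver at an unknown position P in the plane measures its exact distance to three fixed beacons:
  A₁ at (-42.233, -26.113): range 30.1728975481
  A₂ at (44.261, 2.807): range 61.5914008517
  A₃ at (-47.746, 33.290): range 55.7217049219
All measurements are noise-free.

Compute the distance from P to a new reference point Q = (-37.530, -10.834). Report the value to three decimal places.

22.081

eq1: (x + 42.233)² + (y + 26.113)² = 30.1728975481²
eq2: (x − 44.261)² + (y − 2.807)² = 61.5914008517²
eq3: (x + 47.746)² + (y − 33.290)² = 55.7217049219²
eq3−eq2, eq3−eq1 (x²,y² cancel):
  184.014·x − 60.966·y = -2109.581505
  11.026·x − 118.806·y = 1272.115095
det = 184.014·-118.806 − -60.966·11.026 = -21189.756168
x = (-2109.581505·-118.806 − -60.966·1272.115095) / -21189.756168 = -15.487989
y = (184.014·1272.115095 − -2109.581505·11.026) / -21189.756168 = -12.144889
|P − Q| = √((-15.487989 − -37.530)² + (-12.144889 − -10.834)²) = 22.080957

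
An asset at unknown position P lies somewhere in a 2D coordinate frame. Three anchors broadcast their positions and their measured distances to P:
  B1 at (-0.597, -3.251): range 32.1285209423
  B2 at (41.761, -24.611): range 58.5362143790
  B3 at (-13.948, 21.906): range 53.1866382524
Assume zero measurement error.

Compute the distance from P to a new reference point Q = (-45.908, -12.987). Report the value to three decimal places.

34.688

eq1: (x + 0.597)² + (y + 3.251)² = 32.1285209423²
eq2: (x − 41.761)² + (y + 24.611)² = 58.5362143790²
eq3: (x + 13.948)² + (y − 21.906)² = 53.1866382524²
eq2−eq1, eq2−eq3 (x²,y² cancel):
  -84.716·x + 42.720·y = 55.489504
  -111.418·x + 93.034·y = -1077.592997
det = -84.716·93.034 − 42.720·-111.418 = -3121.691384
x = (55.489504·93.034 − 42.720·-1077.592997) / -3121.691384 = -16.400463
y = (-84.716·-1077.592997 − 55.489504·-111.418) / -3121.691384 = -31.224066
|P − Q| = √((-16.400463 − -45.908)² + (-31.224066 − -12.987)²) = 34.688403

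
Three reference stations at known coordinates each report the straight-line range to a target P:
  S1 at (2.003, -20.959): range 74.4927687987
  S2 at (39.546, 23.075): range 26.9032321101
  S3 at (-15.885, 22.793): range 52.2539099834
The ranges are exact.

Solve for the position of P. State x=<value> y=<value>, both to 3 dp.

eq1: (x − 2.003)² + (y + 20.959)² = 74.4927687987²
eq2: (x − 39.546)² + (y − 23.075)² = 26.9032321101²
eq3: (x + 15.885)² + (y − 22.793)² = 52.2539099834²
eq2−eq1, eq2−eq3 (x²,y² cancel):
  -75.086·x − 88.068·y = -6478.438756
  -110.862·x − 0.564·y = -3331.174878
det = -75.086·-0.564 − -88.068·-110.862 = -9721.046112
x = (-6478.438756·-0.564 − -88.068·-3331.174878) / -9721.046112 = 29.802972
y = (-75.086·-3331.174878 − -6478.438756·-110.862) / -9721.046112 = 48.152028

x=29.803 y=48.152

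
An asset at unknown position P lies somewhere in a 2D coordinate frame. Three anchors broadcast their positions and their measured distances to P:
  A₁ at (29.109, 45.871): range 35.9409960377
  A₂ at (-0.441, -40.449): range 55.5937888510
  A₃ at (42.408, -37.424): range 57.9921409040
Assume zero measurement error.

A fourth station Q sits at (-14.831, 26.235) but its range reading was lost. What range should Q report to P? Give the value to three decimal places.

eq1: (x − 29.109)² + (y − 45.871)² = 35.9409960377²
eq2: (x + 0.441)² + (y + 40.449)² = 55.5937888510²
eq3: (x − 42.408)² + (y + 37.424)² = 57.9921409040²
eq2−eq1, eq2−eq3 (x²,y² cancel):
  59.100·x + 172.640·y = 3114.080603
  85.698·x + 6.050·y = 1290.259110
det = 59.100·6.050 − 172.640·85.698 = -14437.347720
x = (3114.080603·6.050 − 172.640·1290.259110) / -14437.347720 = 14.123795
y = (59.100·1290.259110 − 3114.080603·85.698) / -14437.347720 = 13.202991
|P − Q| = √((14.123795 − -14.831)² + (13.202991 − 26.235)²) = 31.752377

31.752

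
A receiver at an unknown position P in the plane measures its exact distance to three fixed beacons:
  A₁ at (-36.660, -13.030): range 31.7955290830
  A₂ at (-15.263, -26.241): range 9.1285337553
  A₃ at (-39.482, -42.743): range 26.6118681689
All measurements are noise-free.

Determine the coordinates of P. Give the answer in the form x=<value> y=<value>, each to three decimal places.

x=-13.940 y=-35.273

eq1: (x + 36.660)² + (y + 13.030)² = 31.7955290830²
eq2: (x + 15.263)² + (y + 26.241)² = 9.1285337553²
eq3: (x + 39.482)² + (y + 42.743)² = 26.6118681689²
eq2−eq1, eq2−eq3 (x²,y² cancel):
  -42.794·x + 26.422·y = -335.438291
  -48.438·x − 33.004·y = 1839.381724
det = -42.794·-33.004 − 26.422·-48.438 = 2692.202012
x = (-335.438291·-33.004 − 26.422·1839.381724) / 2692.202012 = -13.940016
y = (-42.794·1839.381724 − -335.438291·-48.438) / 2692.202012 = -35.273156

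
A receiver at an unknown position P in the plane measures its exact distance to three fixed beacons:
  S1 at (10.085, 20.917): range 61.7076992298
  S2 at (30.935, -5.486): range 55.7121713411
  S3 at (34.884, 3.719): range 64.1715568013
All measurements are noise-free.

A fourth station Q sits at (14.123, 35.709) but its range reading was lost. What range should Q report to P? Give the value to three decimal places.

76.847

eq1: (x − 10.085)² + (y − 20.917)² = 61.7076992298²
eq2: (x − 30.935)² + (y + 5.486)² = 55.7121713411²
eq3: (x − 34.884)² + (y − 3.719)² = 64.1715568013²
eq2−eq3, eq2−eq1 (x²,y² cancel):
  7.898·x + 18.410·y = -770.488671
  -41.700·x + 52.806·y = -1151.836416
det = 7.898·52.806 − 18.410·-41.700 = 1184.758788
x = (-770.488671·52.806 − 18.410·-1151.836416) / 1184.758788 = -16.443108
y = (7.898·-1151.836416 − -770.488671·-41.700) / 1184.758788 = -34.797447
|P − Q| = √((-16.443108 − 14.123)² + (-34.797447 − 35.709)²) = 76.846900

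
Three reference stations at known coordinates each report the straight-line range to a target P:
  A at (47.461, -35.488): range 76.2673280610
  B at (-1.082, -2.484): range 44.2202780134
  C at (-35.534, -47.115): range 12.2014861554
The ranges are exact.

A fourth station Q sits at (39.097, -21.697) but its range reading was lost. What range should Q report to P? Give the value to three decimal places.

69.581

eq1: (x − 47.461)² + (y + 35.488)² = 76.2673280610²
eq2: (x + 1.082)² + (y + 2.484)² = 44.2202780134²
eq3: (x + 35.534)² + (y + 47.115)² = 12.2014861554²
eq3−eq2, eq3−eq1 (x²,y² cancel):
  68.904·x + 89.262·y = -5281.704124
  165.990·x + 23.254·y = -5638.372781
det = 68.904·23.254 − 89.262·165.990 = -13214.305764
x = (-5281.704124·23.254 − 89.262·-5638.372781) / -13214.305764 = -28.792408
y = (68.904·-5638.372781 − -5281.704124·165.990) / -13214.305764 = -36.945083
|P − Q| = √((-28.792408 − 39.097)² + (-36.945083 − -21.697)²) = 69.580714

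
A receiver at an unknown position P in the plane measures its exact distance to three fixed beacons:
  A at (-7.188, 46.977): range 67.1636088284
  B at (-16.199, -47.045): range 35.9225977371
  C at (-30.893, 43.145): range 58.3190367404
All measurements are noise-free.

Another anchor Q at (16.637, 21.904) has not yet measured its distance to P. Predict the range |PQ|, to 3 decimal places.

eq1: (x + 7.188)² + (y − 46.977)² = 67.1636088284²
eq2: (x + 16.199)² + (y + 47.045)² = 35.9225977371²
eq3: (x + 30.893)² + (y − 43.145)² = 58.3190367404²
eq2−eq3, eq2−eq1 (x²,y² cancel):
  -29.388·x + 180.380·y = -1770.448170
  18.022·x + 188.044·y = -3437.651076
det = -29.388·188.044 − 180.380·18.022 = -8777.045432
x = (-1770.448170·188.044 − 180.380·-3437.651076) / -8777.045432 = -32.717313
y = (-29.388·-3437.651076 − -1770.448170·18.022) / -8777.045432 = -15.145496
|P − Q| = √((-32.717313 − 16.637)² + (-15.145496 − 21.904)²) = 61.713154

61.713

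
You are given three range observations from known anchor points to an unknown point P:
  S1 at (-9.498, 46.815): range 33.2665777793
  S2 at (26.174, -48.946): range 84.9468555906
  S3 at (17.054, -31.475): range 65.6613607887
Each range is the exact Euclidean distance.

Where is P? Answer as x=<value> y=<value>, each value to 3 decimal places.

x=-26.118 y=17.998

eq1: (x + 9.498)² + (y − 46.815)² = 33.2665777793²
eq2: (x − 26.174)² + (y + 48.946)² = 84.9468555906²
eq3: (x − 17.054)² + (y + 31.475)² = 65.6613607887²
eq3−eq1, eq3−eq2 (x²,y² cancel):
  -53.104·x + 156.580·y = 4205.090791
  18.240·x − 34.942·y = -1105.279323
det = -53.104·-34.942 − 156.580·18.240 = -1000.459232
x = (4205.090791·-34.942 − 156.580·-1105.279323) / -1000.459232 = -26.118360
y = (-53.104·-1105.279323 − 4205.090791·18.240) / -1000.459232 = 17.997838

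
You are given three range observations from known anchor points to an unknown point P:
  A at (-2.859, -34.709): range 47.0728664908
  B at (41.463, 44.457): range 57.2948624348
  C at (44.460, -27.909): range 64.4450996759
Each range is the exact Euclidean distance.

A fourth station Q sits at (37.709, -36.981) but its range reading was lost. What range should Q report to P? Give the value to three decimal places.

65.799

eq1: (x + 2.859)² + (y + 34.709)² = 47.0728664908²
eq2: (x − 41.463)² + (y − 44.457)² = 57.2948624348²
eq3: (x − 44.460)² + (y + 27.909)² = 64.4450996759²
eq1−eq3, eq1−eq2 (x²,y² cancel):
  94.638·x + 13.600·y = -394.600794
  88.644·x + 158.332·y = 1415.870154
det = 94.638·158.332 − 13.600·88.644 = 13778.665416
x = (-394.600794·158.332 − 13.600·1415.870154) / 13778.665416 = -5.931907
y = (94.638·1415.870154 − -394.600794·88.644) / 13778.665416 = 12.263460
|P − Q| = √((-5.931907 − 37.709)² + (12.263460 − -36.981)²) = 65.799283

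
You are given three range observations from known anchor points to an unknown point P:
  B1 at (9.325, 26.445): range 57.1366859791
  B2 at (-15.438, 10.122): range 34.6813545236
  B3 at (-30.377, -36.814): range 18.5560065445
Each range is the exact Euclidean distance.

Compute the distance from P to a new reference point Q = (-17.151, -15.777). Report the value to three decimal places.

8.795

eq1: (x − 9.325)² + (y − 26.445)² = 57.1366859791²
eq2: (x + 15.438)² + (y − 10.122)² = 34.6813545236²
eq3: (x + 30.377)² + (y + 36.814)² = 18.5560065445²
eq1−eq3, eq1−eq2 (x²,y² cancel):
  -79.404·x − 126.518·y = 4412.014581
  -49.526·x − 32.646·y = 1616.297611
det = -79.404·-32.646 − -126.518·-49.526 = -3673.707484
x = (4412.014581·-32.646 − -126.518·1616.297611) / -3673.707484 = -16.456431
y = (-79.404·1616.297611 − 4412.014581·-49.526) / -3673.707484 = -24.544398
|P − Q| = √((-16.456431 − -17.151)² + (-24.544398 − -15.777)²) = 8.794867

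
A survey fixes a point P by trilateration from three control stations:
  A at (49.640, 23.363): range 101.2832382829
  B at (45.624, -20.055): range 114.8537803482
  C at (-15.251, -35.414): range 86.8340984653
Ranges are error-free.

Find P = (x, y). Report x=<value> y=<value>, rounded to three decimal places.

x=-49.432 y=44.410

eq1: (x − 49.640)² + (y − 23.363)² = 101.2832382829²
eq2: (x − 45.624)² + (y + 20.055)² = 114.8537803482²
eq3: (x + 15.251)² + (y + 35.414)² = 86.8340984653²
eq1−eq3, eq1−eq2 (x²,y² cancel):
  -129.782·x − 117.554·y = 1194.918729
  -8.032·x − 86.836·y = -3459.303471
det = -129.782·-86.836 − -117.554·-8.032 = 10325.556024
x = (1194.918729·-86.836 − -117.554·-3459.303471) / 10325.556024 = -49.432391
y = (-129.782·-3459.303471 − 1194.918729·-8.032) / 10325.556024 = 44.409513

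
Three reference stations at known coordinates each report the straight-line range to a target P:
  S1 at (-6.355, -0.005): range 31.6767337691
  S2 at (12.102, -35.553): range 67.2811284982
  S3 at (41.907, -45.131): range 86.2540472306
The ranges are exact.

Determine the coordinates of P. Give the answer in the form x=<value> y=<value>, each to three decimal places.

eq1: (x + 6.355)² + (y + 0.005)² = 31.6767337691²
eq2: (x − 12.102)² + (y + 35.553)² = 67.2811284982²
eq3: (x − 41.907)² + (y + 45.131)² = 86.2540472306²
eq1−eq3, eq1−eq2 (x²,y² cancel):
  96.524·x − 90.252·y = -2683.727441
  36.914·x − 71.096·y = -2153.246627
det = 96.524·-71.096 − -90.252·36.914 = -3530.907976
x = (-2683.727441·-71.096 − -90.252·-2153.246627) / -3530.907976 = 1.000459
y = (96.524·-2153.246627 − -2683.727441·36.914) / -3530.907976 = 30.805918

x=1.000 y=30.806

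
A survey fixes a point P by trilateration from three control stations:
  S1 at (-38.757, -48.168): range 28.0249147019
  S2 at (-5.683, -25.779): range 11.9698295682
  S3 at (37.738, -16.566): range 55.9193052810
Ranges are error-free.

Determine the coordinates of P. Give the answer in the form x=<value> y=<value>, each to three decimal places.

x=-16.103 y=-31.670

eq1: (x + 38.757)² + (y + 48.168)² = 28.0249147019²
eq2: (x + 5.683)² + (y + 25.779)² = 11.9698295682²
eq3: (x − 37.738)² + (y + 16.566)² = 55.9193052810²
eq2−eq1, eq2−eq3 (x²,y² cancel):
  -66.148·x − 44.778·y = 2483.288919
  86.842·x + 18.426·y = -1981.956213
det = -66.148·18.426 − -44.778·86.842 = 2669.768028
x = (2483.288919·18.426 − -44.778·-1981.956213) / 2669.768028 = -16.102880
y = (-66.148·-1981.956213 − 2483.288919·86.842) / 2669.768028 = -31.669919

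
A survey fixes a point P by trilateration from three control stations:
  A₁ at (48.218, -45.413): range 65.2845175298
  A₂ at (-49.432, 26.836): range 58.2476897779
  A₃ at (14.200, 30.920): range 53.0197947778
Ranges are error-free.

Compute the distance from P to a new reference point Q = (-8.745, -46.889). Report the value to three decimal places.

eq1: (x − 48.218)² + (y + 45.413)² = 65.2845175298²
eq2: (x + 49.432)² + (y − 26.836)² = 58.2476897779²
eq3: (x − 14.200)² + (y − 30.920)² = 53.0197947778²
eq1−eq2, eq1−eq3 (x²,y² cancel):
  -195.300·x + 144.498·y = -354.347708
  -68.036·x + 152.666·y = -1778.660102
det = -195.300·152.666 − 144.498·-68.036 = -19984.603872
x = (-354.347708·152.666 − 144.498·-1778.660102) / -19984.603872 = -10.153615
y = (-195.300·-1778.660102 − -354.347708·-68.036) / -19984.603872 = -16.175648
|P − Q| = √((-10.153615 − -8.745)² + (-16.175648 − -46.889)²) = 30.745637

30.746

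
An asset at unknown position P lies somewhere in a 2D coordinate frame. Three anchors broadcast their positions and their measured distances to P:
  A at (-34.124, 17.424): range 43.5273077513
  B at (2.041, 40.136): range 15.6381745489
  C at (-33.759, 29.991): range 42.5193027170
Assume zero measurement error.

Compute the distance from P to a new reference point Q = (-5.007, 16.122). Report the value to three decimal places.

eq1: (x + 34.124)² + (y − 17.424)² = 43.5273077513²
eq2: (x − 2.041)² + (y − 40.136)² = 15.6381745489²
eq3: (x + 33.759)² + (y − 29.991)² = 42.5193027170²
eq1−eq2, eq1−eq3 (x²,y² cancel):
  72.330·x + 45.424·y = 1797.095042
  0.730·x + 25.134·y = 657.822427
det = 72.330·25.134 − 45.424·0.730 = 1784.782700
x = (1797.095042·25.134 − 45.424·657.822427) / 1784.782700 = 8.565335
y = (72.330·657.822427 − 1797.095042·0.730) / 1784.782700 = 25.923838
|P − Q| = √((8.565335 − -5.007)² + (25.923838 − 16.122)²) = 16.741693

16.742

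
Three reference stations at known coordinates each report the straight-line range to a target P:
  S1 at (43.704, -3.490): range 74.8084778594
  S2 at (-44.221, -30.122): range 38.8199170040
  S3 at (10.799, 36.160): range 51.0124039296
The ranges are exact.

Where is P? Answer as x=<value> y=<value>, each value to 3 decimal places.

eq1: (x − 43.704)² + (y + 3.490)² = 74.8084778594²
eq2: (x + 44.221)² + (y + 30.122)² = 38.8199170040²
eq3: (x − 10.799)² + (y − 36.160)² = 51.0124039296²
eq1−eq2, eq1−eq3 (x²,y² cancel):
  -175.850·x − 53.264·y = 5029.934412
  -65.810·x + 79.300·y = 2495.987290
det = -175.850·79.300 − -53.264·-65.810 = -17450.208840
x = (5029.934412·79.300 − -53.264·2495.987290) / -17450.208840 = -30.476430
y = (-175.850·2495.987290 − 5029.934412·-65.810) / -17450.208840 = 6.183272

x=-30.476 y=6.183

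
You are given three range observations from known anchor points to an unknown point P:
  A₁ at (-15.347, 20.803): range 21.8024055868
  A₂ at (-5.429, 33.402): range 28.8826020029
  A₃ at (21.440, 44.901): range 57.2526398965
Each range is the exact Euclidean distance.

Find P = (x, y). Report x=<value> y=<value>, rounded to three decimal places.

x=-34.259 y=31.652

eq1: (x + 15.347)² + (y − 20.803)² = 21.8024055868²
eq2: (x + 5.429)² + (y − 33.402)² = 28.8826020029²
eq3: (x − 21.440)² + (y − 44.901)² = 57.2526398965²
eq1−eq3, eq1−eq2 (x²,y² cancel):
  73.574·x + 48.196·y = -995.041703
  19.836·x + 25.198·y = 118.012618
det = 73.574·25.198 − 48.196·19.836 = 897.901796
x = (-995.041703·25.198 − 48.196·118.012618) / 897.901796 = -34.258531
y = (73.574·118.012618 − -995.041703·19.836) / 897.901796 = 31.651911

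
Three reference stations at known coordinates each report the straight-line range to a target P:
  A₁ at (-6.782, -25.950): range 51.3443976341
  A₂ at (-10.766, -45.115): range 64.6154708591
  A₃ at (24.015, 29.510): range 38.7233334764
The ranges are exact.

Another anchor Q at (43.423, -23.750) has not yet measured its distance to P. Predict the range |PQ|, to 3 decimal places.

18.411

eq1: (x + 6.782)² + (y + 25.950)² = 51.3443976341²
eq2: (x + 10.766)² + (y + 45.115)² = 64.6154708591²
eq3: (x − 24.015)² + (y − 29.510)² = 38.7233334764²
eq3−eq1, eq3−eq2 (x²,y² cancel):
  -61.594·x − 110.920·y = -1864.912914
  -69.562·x − 149.250·y = -1971.952863
det = -61.594·-149.250 − -110.920·-69.562 = 1477.087460
x = (-1864.912914·-149.250 − -110.920·-1971.952863) / 1477.087460 = 40.355932
y = (-61.594·-1971.952863 − -1864.912914·-69.562) / 1477.087460 = -5.596559
|P − Q| = √((40.355932 − 43.423)² + (-5.596559 − -23.750)²) = 18.410712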